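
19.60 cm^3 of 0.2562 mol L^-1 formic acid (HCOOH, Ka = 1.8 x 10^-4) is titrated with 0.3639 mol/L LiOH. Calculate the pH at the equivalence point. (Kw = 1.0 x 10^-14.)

8.46

n(HCOOH) = 0.2562 x 0.01960 = 0.005022 mol; V(LiOH) at equivalence = 0.005022/0.3639 = 0.01380 L.
At equivalence all the acid is converted to HCOO-; total volume = 0.01960 + 0.01380 = 0.03340 L, so [HCOO-] = 0.005022/0.03340 = 0.1503 M.
Kb = Kw/Ka = 1.0e-14 / 1.8 x 10^-4 = 5.56e-11.
[OH^-] = sqrt(Kb x [HCOO-]) = sqrt(5.56e-11 x 0.1503) = 2.89e-6 M.
pOH = 5.54, so pH = 14.00 - 5.54 = 8.46.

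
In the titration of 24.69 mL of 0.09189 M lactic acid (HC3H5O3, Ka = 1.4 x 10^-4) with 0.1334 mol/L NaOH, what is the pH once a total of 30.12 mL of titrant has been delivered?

n(acid) = 0.09189 x 0.02469 = 0.002269 mol; n(NaOH) added = 0.1334 x 0.03012 = 0.004018 mol.
Base is in excess by 0.004018 - 0.002269 = 0.001749 mol in a total volume of 0.05481 L.
[OH^-] = 0.001749/0.05481 = 0.03191 M, so pOH = 1.50 and pH = 14.00 - 1.50 = 12.50.

12.50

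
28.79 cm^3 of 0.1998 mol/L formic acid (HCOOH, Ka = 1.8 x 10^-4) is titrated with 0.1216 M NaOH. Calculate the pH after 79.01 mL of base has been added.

12.55

n(acid) = 0.1998 x 0.02879 = 0.005752 mol; n(NaOH) added = 0.1216 x 0.07901 = 0.009608 mol.
Base is in excess by 0.009608 - 0.005752 = 0.003855 mol in a total volume of 0.1078 L.
[OH^-] = 0.003855/0.1078 = 0.03576 M, so pOH = 1.45 and pH = 14.00 - 1.45 = 12.55.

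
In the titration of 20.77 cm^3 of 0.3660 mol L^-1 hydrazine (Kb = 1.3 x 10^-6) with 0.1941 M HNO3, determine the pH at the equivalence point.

4.51

n(N2H4) = 0.3660 x 0.02077 = 0.007602 mol; V(HNO3) at equivalence = 0.007602/0.1941 = 0.03916 L.
At equivalence the base is fully converted to N2H5+; total volume = 0.05993 L, so [N2H5+] = 0.007602/0.05993 = 0.1268 M.
Ka(N2H5+) = Kw/Kb = 1.0e-14 / 1.3 x 10^-6 = 7.69e-9.
[H^+] = sqrt(Ka x [N2H5+]) = sqrt(7.69e-9 x 0.1268) = 3.12e-5 M.
pH = -log(3.12e-5) = 4.51.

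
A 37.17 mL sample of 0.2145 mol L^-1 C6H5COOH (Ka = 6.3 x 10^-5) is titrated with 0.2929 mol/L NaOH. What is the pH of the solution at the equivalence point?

n(C6H5COOH) = 0.2145 x 0.03717 = 0.007973 mol; V(NaOH) at equivalence = 0.007973/0.2929 = 0.02722 L.
At equivalence all the acid is converted to C6H5COO-; total volume = 0.03717 + 0.02722 = 0.06439 L, so [C6H5COO-] = 0.007973/0.06439 = 0.1238 M.
Kb = Kw/Ka = 1.0e-14 / 6.3 x 10^-5 = 1.59e-10.
[OH^-] = sqrt(Kb x [C6H5COO-]) = sqrt(1.59e-10 x 0.1238) = 4.43e-6 M.
pOH = 5.35, so pH = 14.00 - 5.35 = 8.65.

8.65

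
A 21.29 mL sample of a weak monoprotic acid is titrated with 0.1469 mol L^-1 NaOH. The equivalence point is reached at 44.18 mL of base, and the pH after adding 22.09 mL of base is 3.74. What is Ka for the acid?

1.8 x 10^-4

22.09 mL is half of the equivalence volume, so this is the half-equivalence point where [HA] = [A^-].
At half-equivalence pH = pKa, so pKa = 3.74.
Ka = 10^(-3.74) = 1.8 x 10^-4.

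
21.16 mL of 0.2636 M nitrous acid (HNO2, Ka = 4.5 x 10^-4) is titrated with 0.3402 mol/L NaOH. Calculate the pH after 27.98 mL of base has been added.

n(acid) = 0.2636 x 0.02116 = 0.005578 mol; n(NaOH) added = 0.3402 x 0.02798 = 0.009519 mol.
Base is in excess by 0.009519 - 0.005578 = 0.003941 mol in a total volume of 0.04914 L.
[OH^-] = 0.003941/0.04914 = 0.08020 M, so pOH = 1.10 and pH = 14.00 - 1.10 = 12.90.

12.90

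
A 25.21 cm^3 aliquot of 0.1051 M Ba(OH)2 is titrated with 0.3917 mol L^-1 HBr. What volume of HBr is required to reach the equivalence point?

13.5 mL

n(Ba(OH)2) = 0.1051 mol/L x 0.02521 L = 0.002650 mol.
The neutralisation is 1 Ba(OH)2 : 2 HBr, so n(HBr) = 0.002650 x 2/1 = 0.005299 mol.
V(HBr) = 0.005299 / 0.3917 = 0.01353 L = 13.5 mL.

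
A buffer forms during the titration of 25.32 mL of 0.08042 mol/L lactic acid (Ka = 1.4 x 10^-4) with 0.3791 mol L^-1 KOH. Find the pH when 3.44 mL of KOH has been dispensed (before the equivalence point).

Initial n(HC3H5O3) = 0.08042 x 0.02532 = 0.002036 mol.
n(KOH) added = 0.3791 x 0.003440 = 0.001304 mol, converting that many moles of HC3H5O3 to C3H5O3-.
Remaining n(HC3H5O3) = 0.0007321 mol; n(C3H5O3-) = 0.001304 mol.
By Henderson-Hasselbalch, pH = pKa + log([A^-]/[HA]) = 3.85 + log(0.001304/0.0007321) = 3.85 + (+0.25) = 4.10.

4.10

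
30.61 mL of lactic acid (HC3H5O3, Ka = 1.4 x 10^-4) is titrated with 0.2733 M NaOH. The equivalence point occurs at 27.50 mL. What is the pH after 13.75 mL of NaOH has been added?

3.85

13.75 mL is exactly half the equivalence volume (27.50/2), i.e. the half-equivalence point.
There, n(HA) = n(A^-), so pH = pKa = -log(1.4 x 10^-4) = 3.85.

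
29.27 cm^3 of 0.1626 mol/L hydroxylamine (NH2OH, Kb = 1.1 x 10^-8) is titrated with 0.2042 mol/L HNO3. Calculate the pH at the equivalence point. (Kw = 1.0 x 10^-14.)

n(NH2OH) = 0.1626 x 0.02927 = 0.004759 mol; V(HNO3) at equivalence = 0.004759/0.2042 = 0.02331 L.
At equivalence the base is fully converted to NH3OH+; total volume = 0.05258 L, so [NH3OH+] = 0.004759/0.05258 = 0.09052 M.
Ka(NH3OH+) = Kw/Kb = 1.0e-14 / 1.1 x 10^-8 = 9.09e-7.
[H^+] = sqrt(Ka x [NH3OH+]) = sqrt(9.09e-7 x 0.09052) = 0.000287 M.
pH = -log(0.000287) = 3.54.

3.54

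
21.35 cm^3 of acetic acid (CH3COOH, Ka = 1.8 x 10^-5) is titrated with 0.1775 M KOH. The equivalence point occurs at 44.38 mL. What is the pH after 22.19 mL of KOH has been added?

22.19 mL is exactly half the equivalence volume (44.38/2), i.e. the half-equivalence point.
There, n(HA) = n(A^-), so pH = pKa = -log(1.8 x 10^-5) = 4.74.

4.74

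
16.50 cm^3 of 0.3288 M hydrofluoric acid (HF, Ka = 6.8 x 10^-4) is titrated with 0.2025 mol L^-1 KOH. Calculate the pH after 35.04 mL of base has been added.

n(acid) = 0.3288 x 0.01650 = 0.005425 mol; n(KOH) added = 0.2025 x 0.03504 = 0.007096 mol.
Base is in excess by 0.007096 - 0.005425 = 0.001670 mol in a total volume of 0.05154 L.
[OH^-] = 0.001670/0.05154 = 0.03241 M, so pOH = 1.49 and pH = 14.00 - 1.49 = 12.51.

12.51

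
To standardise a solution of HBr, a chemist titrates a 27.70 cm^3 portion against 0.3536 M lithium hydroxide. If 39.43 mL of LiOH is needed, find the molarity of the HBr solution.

n(LiOH) delivered = 0.3536 x 0.03943 = 0.01394 mol.
For a 1:1 reaction, n(HBr) = 0.01394 mol.
[HBr] = 0.01394 mol / 0.02770 L = 0.503 M.

0.503 M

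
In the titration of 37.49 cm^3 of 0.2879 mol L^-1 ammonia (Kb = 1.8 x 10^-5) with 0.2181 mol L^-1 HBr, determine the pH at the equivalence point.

5.08

n(NH3) = 0.2879 x 0.03749 = 0.01079 mol; V(HBr) at equivalence = 0.01079/0.2181 = 0.04949 L.
At equivalence the base is fully converted to NH4+; total volume = 0.08698 L, so [NH4+] = 0.01079/0.08698 = 0.1241 M.
Ka(NH4+) = Kw/Kb = 1.0e-14 / 1.8 x 10^-5 = 5.56e-10.
[H^+] = sqrt(Ka x [NH4+]) = sqrt(5.56e-10 x 0.1241) = 8.30e-6 M.
pH = -log(8.30e-6) = 5.08.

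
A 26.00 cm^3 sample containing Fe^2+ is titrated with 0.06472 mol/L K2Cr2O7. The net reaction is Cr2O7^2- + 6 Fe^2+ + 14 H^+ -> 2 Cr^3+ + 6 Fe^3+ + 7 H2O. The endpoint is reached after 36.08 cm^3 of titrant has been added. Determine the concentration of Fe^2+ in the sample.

0.539 M

n(K2Cr2O7) = 0.06472 x 0.03608 = 0.002335 mol.
From the balanced equation, 1 mol K2Cr2O7 reacts with 6 mol Fe^2+, so n(Fe^2+) = 0.002335 x 6/1 = 0.01401 mol.
[Fe^2+] = 0.01401 / 0.02600 L = 0.539 M.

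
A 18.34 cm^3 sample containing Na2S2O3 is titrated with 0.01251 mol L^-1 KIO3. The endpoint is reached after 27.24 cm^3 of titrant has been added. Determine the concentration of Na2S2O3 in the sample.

0.111 M

n(KIO3) = 0.01251 x 0.02724 = 0.0003408 mol.
From the balanced equation, 1 mol KIO3 reacts with 6 mol Na2S2O3, so n(Na2S2O3) = 0.0003408 x 6/1 = 0.002045 mol.
[Na2S2O3] = 0.002045 / 0.01834 L = 0.111 M.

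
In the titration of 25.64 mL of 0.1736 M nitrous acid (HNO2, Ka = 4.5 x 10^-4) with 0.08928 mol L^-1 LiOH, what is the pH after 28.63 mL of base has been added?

Initial n(HNO2) = 0.1736 x 0.02564 = 0.004451 mol.
n(LiOH) added = 0.08928 x 0.02863 = 0.002556 mol, converting that many moles of HNO2 to NO2-.
Remaining n(HNO2) = 0.001895 mol; n(NO2-) = 0.002556 mol.
By Henderson-Hasselbalch, pH = pKa + log([A^-]/[HA]) = 3.35 + log(0.002556/0.001895) = 3.35 + (+0.13) = 3.48.

3.48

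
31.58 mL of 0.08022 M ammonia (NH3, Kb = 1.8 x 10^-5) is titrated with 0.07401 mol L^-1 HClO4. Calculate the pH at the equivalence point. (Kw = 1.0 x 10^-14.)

5.33

n(NH3) = 0.08022 x 0.03158 = 0.002533 mol; V(HClO4) at equivalence = 0.002533/0.07401 = 0.03423 L.
At equivalence the base is fully converted to NH4+; total volume = 0.06581 L, so [NH4+] = 0.002533/0.06581 = 0.03849 M.
Ka(NH4+) = Kw/Kb = 1.0e-14 / 1.8 x 10^-5 = 5.56e-10.
[H^+] = sqrt(Ka x [NH4+]) = sqrt(5.56e-10 x 0.03849) = 4.62e-6 M.
pH = -log(4.62e-6) = 5.33.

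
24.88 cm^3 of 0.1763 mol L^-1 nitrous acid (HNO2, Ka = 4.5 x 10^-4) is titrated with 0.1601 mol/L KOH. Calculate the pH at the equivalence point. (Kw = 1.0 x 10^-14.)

n(HNO2) = 0.1763 x 0.02488 = 0.004386 mol; V(KOH) at equivalence = 0.004386/0.1601 = 0.02740 L.
At equivalence all the acid is converted to NO2-; total volume = 0.02488 + 0.02740 = 0.05228 L, so [NO2-] = 0.004386/0.05228 = 0.08390 M.
Kb = Kw/Ka = 1.0e-14 / 4.5 x 10^-4 = 2.22e-11.
[OH^-] = sqrt(Kb x [NO2-]) = sqrt(2.22e-11 x 0.08390) = 1.37e-6 M.
pOH = 5.86, so pH = 14.00 - 5.86 = 8.14.

8.14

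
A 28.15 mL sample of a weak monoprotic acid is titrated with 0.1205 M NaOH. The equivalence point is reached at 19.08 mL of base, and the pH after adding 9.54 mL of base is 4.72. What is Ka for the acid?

1.9 x 10^-5

9.54 mL is half of the equivalence volume, so this is the half-equivalence point where [HA] = [A^-].
At half-equivalence pH = pKa, so pKa = 4.72.
Ka = 10^(-4.72) = 1.9 x 10^-5.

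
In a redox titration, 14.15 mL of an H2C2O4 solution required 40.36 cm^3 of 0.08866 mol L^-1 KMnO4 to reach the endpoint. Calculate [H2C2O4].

0.632 M

n(KMnO4) = 0.08866 x 0.04036 = 0.003578 mol.
From the balanced equation, 2 mol KMnO4 reacts with 5 mol H2C2O4, so n(H2C2O4) = 0.003578 x 5/2 = 0.008946 mol.
[H2C2O4] = 0.008946 / 0.01415 L = 0.632 M.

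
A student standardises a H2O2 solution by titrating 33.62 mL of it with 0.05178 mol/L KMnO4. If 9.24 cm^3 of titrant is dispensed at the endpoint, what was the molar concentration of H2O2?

n(KMnO4) = 0.05178 x 0.009240 = 0.0004784 mol.
From the balanced equation, 2 mol KMnO4 reacts with 5 mol H2O2, so n(H2O2) = 0.0004784 x 5/2 = 0.001196 mol.
[H2O2] = 0.001196 / 0.03362 L = 0.0356 M.

0.0356 M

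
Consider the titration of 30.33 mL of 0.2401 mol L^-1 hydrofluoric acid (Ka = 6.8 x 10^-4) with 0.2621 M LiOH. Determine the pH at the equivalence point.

n(HF) = 0.2401 x 0.03033 = 0.007282 mol; V(LiOH) at equivalence = 0.007282/0.2621 = 0.02778 L.
At equivalence all the acid is converted to F-; total volume = 0.03033 + 0.02778 = 0.05811 L, so [F-] = 0.007282/0.05811 = 0.1253 M.
Kb = Kw/Ka = 1.0e-14 / 6.8 x 10^-4 = 1.47e-11.
[OH^-] = sqrt(Kb x [F-]) = sqrt(1.47e-11 x 0.1253) = 1.36e-6 M.
pOH = 5.87, so pH = 14.00 - 5.87 = 8.13.

8.13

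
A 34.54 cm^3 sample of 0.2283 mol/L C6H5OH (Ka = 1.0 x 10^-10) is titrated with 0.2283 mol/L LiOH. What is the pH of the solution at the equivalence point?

11.53

n(C6H5OH) = 0.2283 x 0.03454 = 0.007885 mol; V(LiOH) at equivalence = 0.007885/0.2283 = 0.03454 L.
At equivalence all the acid is converted to C6H5O-; total volume = 0.03454 + 0.03454 = 0.06908 L, so [C6H5O-] = 0.007885/0.06908 = 0.1142 M.
Kb = Kw/Ka = 1.0e-14 / 1.0 x 10^-10 = 0.000100.
[OH^-] = sqrt(Kb x [C6H5O-]) = sqrt(0.000100 x 0.1142) = 0.00338 M.
pOH = 2.47, so pH = 14.00 - 2.47 = 11.53.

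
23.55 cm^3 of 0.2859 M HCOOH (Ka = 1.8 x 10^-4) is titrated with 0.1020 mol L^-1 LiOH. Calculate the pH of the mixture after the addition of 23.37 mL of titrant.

3.48

Initial n(HCOOH) = 0.2859 x 0.02355 = 0.006733 mol.
n(LiOH) added = 0.1020 x 0.02337 = 0.002384 mol, converting that many moles of HCOOH to HCOO-.
Remaining n(HCOOH) = 0.004349 mol; n(HCOO-) = 0.002384 mol.
By Henderson-Hasselbalch, pH = pKa + log([A^-]/[HA]) = 3.74 + log(0.002384/0.004349) = 3.74 + (-0.26) = 3.48.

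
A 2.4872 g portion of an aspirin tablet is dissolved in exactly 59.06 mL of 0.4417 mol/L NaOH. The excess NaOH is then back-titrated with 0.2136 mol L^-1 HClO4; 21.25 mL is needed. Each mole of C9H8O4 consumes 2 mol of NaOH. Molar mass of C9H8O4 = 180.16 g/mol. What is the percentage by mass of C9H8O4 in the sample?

Total n(NaOH) added = 0.4417 x 0.05906 = 0.02609 mol.
n(HClO4) used = 0.2136 x 0.02125 = 0.004539 mol, which equals the excess n(NaOH).
So n(NaOH) consumed by the sample = 0.02609 - 0.004539 = 0.02155 mol.
n(C9H8O4) = 0.02155 / 2 = 0.01077 mol.
mass C9H8O4 = 0.01077 x 180.16 = 1.941 g, so %C9H8O4 = 1.941/2.4872 x 100 = 78.0%.

78.0%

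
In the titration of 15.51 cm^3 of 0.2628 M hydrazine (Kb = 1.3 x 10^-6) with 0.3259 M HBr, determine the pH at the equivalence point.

n(N2H4) = 0.2628 x 0.01551 = 0.004076 mol; V(HBr) at equivalence = 0.004076/0.3259 = 0.01251 L.
At equivalence the base is fully converted to N2H5+; total volume = 0.02802 L, so [N2H5+] = 0.004076/0.02802 = 0.1455 M.
Ka(N2H5+) = Kw/Kb = 1.0e-14 / 1.3 x 10^-6 = 7.69e-9.
[H^+] = sqrt(Ka x [N2H5+]) = sqrt(7.69e-9 x 0.1455) = 3.35e-5 M.
pH = -log(3.35e-5) = 4.48.

4.48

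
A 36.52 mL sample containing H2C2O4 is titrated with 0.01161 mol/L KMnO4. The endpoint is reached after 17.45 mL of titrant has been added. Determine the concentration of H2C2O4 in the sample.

n(KMnO4) = 0.01161 x 0.01745 = 0.0002026 mol.
From the balanced equation, 2 mol KMnO4 reacts with 5 mol H2C2O4, so n(H2C2O4) = 0.0002026 x 5/2 = 0.0005065 mol.
[H2C2O4] = 0.0005065 / 0.03652 L = 0.0139 M.

0.0139 M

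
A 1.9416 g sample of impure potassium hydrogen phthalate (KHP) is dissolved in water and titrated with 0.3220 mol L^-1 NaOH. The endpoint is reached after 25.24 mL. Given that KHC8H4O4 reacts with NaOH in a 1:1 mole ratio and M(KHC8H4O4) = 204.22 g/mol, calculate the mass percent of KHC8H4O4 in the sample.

n(NaOH) = 0.3220 x 0.02524 = 0.008127 mol.
n(KHC8H4O4) = 0.008127 / 1 = 0.008127 mol.
mass of KHC8H4O4 = 0.008127 x 204.22 = 1.660 g.
% purity = 1.660 / 1.9416 x 100 = 85.5%.

85.5%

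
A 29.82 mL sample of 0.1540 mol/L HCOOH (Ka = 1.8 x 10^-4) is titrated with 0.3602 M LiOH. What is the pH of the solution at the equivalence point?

n(HCOOH) = 0.1540 x 0.02982 = 0.004592 mol; V(LiOH) at equivalence = 0.004592/0.3602 = 0.01275 L.
At equivalence all the acid is converted to HCOO-; total volume = 0.02982 + 0.01275 = 0.04257 L, so [HCOO-] = 0.004592/0.04257 = 0.1079 M.
Kb = Kw/Ka = 1.0e-14 / 1.8 x 10^-4 = 5.56e-11.
[OH^-] = sqrt(Kb x [HCOO-]) = sqrt(5.56e-11 x 0.1079) = 2.45e-6 M.
pOH = 5.61, so pH = 14.00 - 5.61 = 8.39.

8.39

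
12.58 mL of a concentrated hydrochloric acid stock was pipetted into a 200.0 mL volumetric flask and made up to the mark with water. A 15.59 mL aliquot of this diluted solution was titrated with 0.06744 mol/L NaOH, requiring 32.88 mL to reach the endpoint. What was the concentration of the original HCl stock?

n(NaOH) = 0.06744 x 0.03288 = 0.002217 mol.
n(HCl) in the aliquot = 0.002217 mol.
[diluted HCl] = 0.002217 / 0.01559 = 0.1422 M.
Dilution factor = 200.0/12.58 = 15.90, so [stock] = 0.1422 x 15.90 = 2.26 M.

2.26 M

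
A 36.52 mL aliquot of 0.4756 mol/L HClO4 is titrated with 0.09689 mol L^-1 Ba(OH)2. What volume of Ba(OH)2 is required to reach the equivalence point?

n(HClO4) = 0.4756 mol/L x 0.03652 L = 0.01737 mol.
The neutralisation is 2 HClO4 : 1 Ba(OH)2, so n(Ba(OH)2) = 0.01737 x 1/2 = 0.008684 mol.
V(Ba(OH)2) = 0.008684 / 0.09689 = 0.08963 L = 89.6 mL.

89.6 mL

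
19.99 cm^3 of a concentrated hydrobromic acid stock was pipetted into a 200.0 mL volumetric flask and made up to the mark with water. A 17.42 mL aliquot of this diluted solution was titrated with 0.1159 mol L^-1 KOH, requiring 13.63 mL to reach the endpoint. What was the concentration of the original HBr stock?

0.907 M

n(KOH) = 0.1159 x 0.01363 = 0.001580 mol.
n(HBr) in the aliquot = 0.001580 mol.
[diluted HBr] = 0.001580 / 0.01742 = 0.09068 M.
Dilution factor = 200.0/19.99 = 10.01, so [stock] = 0.09068 x 10.01 = 0.907 M.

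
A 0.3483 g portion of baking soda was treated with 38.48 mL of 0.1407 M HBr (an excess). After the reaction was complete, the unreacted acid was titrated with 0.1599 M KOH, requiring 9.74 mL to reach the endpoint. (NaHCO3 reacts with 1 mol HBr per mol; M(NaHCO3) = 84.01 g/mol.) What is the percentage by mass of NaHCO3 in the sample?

Total n(HBr) added = 0.1407 x 0.03848 = 0.005414 mol.
n(KOH) used = 0.1599 x 0.009740 = 0.001557 mol, which equals the excess n(HBr).
So n(HBr) consumed by the sample = 0.005414 - 0.001557 = 0.003857 mol.
n(NaHCO3) = 0.003857 / 1 = 0.003857 mol.
mass NaHCO3 = 0.003857 x 84.01 = 0.3240 g, so %NaHCO3 = 0.3240/0.3483 x 100 = 93.0%.

93.0%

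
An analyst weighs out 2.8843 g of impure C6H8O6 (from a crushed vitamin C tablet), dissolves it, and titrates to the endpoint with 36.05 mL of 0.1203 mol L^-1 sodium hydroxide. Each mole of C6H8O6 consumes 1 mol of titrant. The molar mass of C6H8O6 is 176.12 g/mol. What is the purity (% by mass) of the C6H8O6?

26.5%

n(NaOH) = 0.1203 x 0.03605 = 0.004337 mol.
n(C6H8O6) = 0.004337 / 1 = 0.004337 mol.
mass of C6H8O6 = 0.004337 x 176.12 = 0.7638 g.
% purity = 0.7638 / 2.8843 x 100 = 26.5%.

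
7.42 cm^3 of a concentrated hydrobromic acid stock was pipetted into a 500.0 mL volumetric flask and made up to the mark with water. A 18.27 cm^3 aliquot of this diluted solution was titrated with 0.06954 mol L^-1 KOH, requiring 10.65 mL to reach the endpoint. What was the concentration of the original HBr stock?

n(KOH) = 0.06954 x 0.01065 = 0.0007406 mol.
n(HBr) in the aliquot = 0.0007406 mol.
[diluted HBr] = 0.0007406 / 0.01827 = 0.04054 M.
Dilution factor = 500.0/7.420 = 67.39, so [stock] = 0.04054 x 67.39 = 2.73 M.

2.73 M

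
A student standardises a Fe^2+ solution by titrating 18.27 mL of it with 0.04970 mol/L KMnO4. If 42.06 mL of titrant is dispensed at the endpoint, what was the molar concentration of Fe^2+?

0.572 M

n(KMnO4) = 0.04970 x 0.04206 = 0.002090 mol.
From the balanced equation, 1 mol KMnO4 reacts with 5 mol Fe^2+, so n(Fe^2+) = 0.002090 x 5/1 = 0.01045 mol.
[Fe^2+] = 0.01045 / 0.01827 L = 0.572 M.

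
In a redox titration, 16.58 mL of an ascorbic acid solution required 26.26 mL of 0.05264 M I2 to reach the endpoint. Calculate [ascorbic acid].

n(I2) = 0.05264 x 0.02626 = 0.001382 mol.
From the balanced equation, 1 mol I2 reacts with 1 mol ascorbic acid, so n(ascorbic acid) = 0.001382 x 1/1 = 0.001382 mol.
[ascorbic acid] = 0.001382 / 0.01658 L = 0.0834 M.

0.0834 M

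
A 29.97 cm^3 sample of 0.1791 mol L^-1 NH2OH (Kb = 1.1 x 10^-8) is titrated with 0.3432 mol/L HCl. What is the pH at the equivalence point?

n(NH2OH) = 0.1791 x 0.02997 = 0.005368 mol; V(HCl) at equivalence = 0.005368/0.3432 = 0.01564 L.
At equivalence the base is fully converted to NH3OH+; total volume = 0.04561 L, so [NH3OH+] = 0.005368/0.04561 = 0.1177 M.
Ka(NH3OH+) = Kw/Kb = 1.0e-14 / 1.1 x 10^-8 = 9.09e-7.
[H^+] = sqrt(Ka x [NH3OH+]) = sqrt(9.09e-7 x 0.1177) = 0.000327 M.
pH = -log(0.000327) = 3.49.

3.49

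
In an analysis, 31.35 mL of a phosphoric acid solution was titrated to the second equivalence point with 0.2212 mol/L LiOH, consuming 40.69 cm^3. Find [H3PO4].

0.144 M

n(LiOH) = 0.2212 x 0.04069 = 0.009001 mol.
At the second equivalence point, 2 mol OH^- react per mol H3PO4, so n(H3PO4) = 0.009001 / 2 = 0.004500 mol.
[H3PO4] = 0.004500 / 0.03135 L = 0.144 M.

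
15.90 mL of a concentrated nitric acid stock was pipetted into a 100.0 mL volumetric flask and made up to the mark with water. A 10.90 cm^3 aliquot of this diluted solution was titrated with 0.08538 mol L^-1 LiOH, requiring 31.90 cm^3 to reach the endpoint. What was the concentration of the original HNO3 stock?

1.57 M

n(LiOH) = 0.08538 x 0.03190 = 0.002724 mol.
n(HNO3) in the aliquot = 0.002724 mol.
[diluted HNO3] = 0.002724 / 0.01090 = 0.2499 M.
Dilution factor = 100.0/15.90 = 6.289, so [stock] = 0.2499 x 6.289 = 1.57 M.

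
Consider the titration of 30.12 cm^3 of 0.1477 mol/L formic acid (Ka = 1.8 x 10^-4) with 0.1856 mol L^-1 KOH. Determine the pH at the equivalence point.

n(HCOOH) = 0.1477 x 0.03012 = 0.004449 mol; V(KOH) at equivalence = 0.004449/0.1856 = 0.02397 L.
At equivalence all the acid is converted to HCOO-; total volume = 0.03012 + 0.02397 = 0.05409 L, so [HCOO-] = 0.004449/0.05409 = 0.08225 M.
Kb = Kw/Ka = 1.0e-14 / 1.8 x 10^-4 = 5.56e-11.
[OH^-] = sqrt(Kb x [HCOO-]) = sqrt(5.56e-11 x 0.08225) = 2.14e-6 M.
pOH = 5.67, so pH = 14.00 - 5.67 = 8.33.

8.33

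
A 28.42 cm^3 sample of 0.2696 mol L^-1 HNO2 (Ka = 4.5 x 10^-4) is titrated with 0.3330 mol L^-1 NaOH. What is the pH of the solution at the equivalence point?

n(HNO2) = 0.2696 x 0.02842 = 0.007662 mol; V(NaOH) at equivalence = 0.007662/0.3330 = 0.02301 L.
At equivalence all the acid is converted to NO2-; total volume = 0.02842 + 0.02301 = 0.05143 L, so [NO2-] = 0.007662/0.05143 = 0.1490 M.
Kb = Kw/Ka = 1.0e-14 / 4.5 x 10^-4 = 2.22e-11.
[OH^-] = sqrt(Kb x [NO2-]) = sqrt(2.22e-11 x 0.1490) = 1.82e-6 M.
pOH = 5.74, so pH = 14.00 - 5.74 = 8.26.

8.26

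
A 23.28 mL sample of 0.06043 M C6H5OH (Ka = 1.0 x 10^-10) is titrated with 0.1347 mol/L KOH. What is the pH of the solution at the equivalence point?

n(C6H5OH) = 0.06043 x 0.02328 = 0.001407 mol; V(KOH) at equivalence = 0.001407/0.1347 = 0.01044 L.
At equivalence all the acid is converted to C6H5O-; total volume = 0.02328 + 0.01044 = 0.03372 L, so [C6H5O-] = 0.001407/0.03372 = 0.04172 M.
Kb = Kw/Ka = 1.0e-14 / 1.0 x 10^-10 = 0.000100.
[OH^-] = sqrt(Kb x [C6H5O-]) = sqrt(0.000100 x 0.04172) = 0.00204 M.
pOH = 2.69, so pH = 14.00 - 2.69 = 11.31.

11.31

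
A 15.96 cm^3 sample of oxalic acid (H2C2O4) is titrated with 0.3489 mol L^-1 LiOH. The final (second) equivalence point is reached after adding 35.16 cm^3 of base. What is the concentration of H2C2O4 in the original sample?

n(LiOH) = 0.3489 x 0.03516 = 0.01227 mol.
At the final (second) equivalence point, 2 mol OH^- react per mol H2C2O4, so n(H2C2O4) = 0.01227 / 2 = 0.006134 mol.
[H2C2O4] = 0.006134 / 0.01596 L = 0.384 M.

0.384 M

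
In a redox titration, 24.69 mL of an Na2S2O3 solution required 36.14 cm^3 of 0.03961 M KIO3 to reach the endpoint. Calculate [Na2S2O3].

0.348 M

n(KIO3) = 0.03961 x 0.03614 = 0.001432 mol.
From the balanced equation, 1 mol KIO3 reacts with 6 mol Na2S2O3, so n(Na2S2O3) = 0.001432 x 6/1 = 0.008589 mol.
[Na2S2O3] = 0.008589 / 0.02469 L = 0.348 M.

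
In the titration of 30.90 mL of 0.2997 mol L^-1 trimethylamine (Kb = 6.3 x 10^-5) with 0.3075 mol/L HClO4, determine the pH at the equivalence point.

5.31

n((CH3)3N) = 0.2997 x 0.03090 = 0.009261 mol; V(HClO4) at equivalence = 0.009261/0.3075 = 0.03012 L.
At equivalence the base is fully converted to (CH3)3NH+; total volume = 0.06102 L, so [(CH3)3NH+] = 0.009261/0.06102 = 0.1518 M.
Ka((CH3)3NH+) = Kw/Kb = 1.0e-14 / 6.3 x 10^-5 = 1.59e-10.
[H^+] = sqrt(Ka x [(CH3)3NH+]) = sqrt(1.59e-10 x 0.1518) = 4.91e-6 M.
pH = -log(4.91e-6) = 5.31.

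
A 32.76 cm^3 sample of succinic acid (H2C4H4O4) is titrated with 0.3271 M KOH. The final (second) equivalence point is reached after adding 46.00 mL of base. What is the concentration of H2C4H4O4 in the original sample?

0.230 M

n(KOH) = 0.3271 x 0.04600 = 0.01505 mol.
At the final (second) equivalence point, 2 mol OH^- react per mol H2C4H4O4, so n(H2C4H4O4) = 0.01505 / 2 = 0.007523 mol.
[H2C4H4O4] = 0.007523 / 0.03276 L = 0.230 M.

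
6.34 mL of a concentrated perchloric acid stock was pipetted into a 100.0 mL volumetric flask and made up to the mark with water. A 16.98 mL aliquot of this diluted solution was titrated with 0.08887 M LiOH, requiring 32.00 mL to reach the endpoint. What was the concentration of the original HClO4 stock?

2.64 M

n(LiOH) = 0.08887 x 0.03200 = 0.002844 mol.
n(HClO4) in the aliquot = 0.002844 mol.
[diluted HClO4] = 0.002844 / 0.01698 = 0.1675 M.
Dilution factor = 100.0/6.340 = 15.77, so [stock] = 0.1675 x 15.77 = 2.64 M.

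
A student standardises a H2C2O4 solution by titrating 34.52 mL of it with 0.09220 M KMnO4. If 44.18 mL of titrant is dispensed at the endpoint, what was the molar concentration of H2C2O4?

n(KMnO4) = 0.09220 x 0.04418 = 0.004073 mol.
From the balanced equation, 2 mol KMnO4 reacts with 5 mol H2C2O4, so n(H2C2O4) = 0.004073 x 5/2 = 0.01018 mol.
[H2C2O4] = 0.01018 / 0.03452 L = 0.295 M.

0.295 M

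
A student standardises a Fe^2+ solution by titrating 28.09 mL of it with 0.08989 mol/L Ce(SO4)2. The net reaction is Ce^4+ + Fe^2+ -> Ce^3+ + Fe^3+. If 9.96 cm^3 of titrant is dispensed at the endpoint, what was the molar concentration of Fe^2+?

n(Ce(SO4)2) = 0.08989 x 0.009960 = 0.0008953 mol.
From the balanced equation, 1 mol Ce(SO4)2 reacts with 1 mol Fe^2+, so n(Fe^2+) = 0.0008953 x 1/1 = 0.0008953 mol.
[Fe^2+] = 0.0008953 / 0.02809 L = 0.0319 M.

0.0319 M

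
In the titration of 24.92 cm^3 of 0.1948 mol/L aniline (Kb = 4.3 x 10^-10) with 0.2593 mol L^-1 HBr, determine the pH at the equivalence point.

n(C6H5NH2) = 0.1948 x 0.02492 = 0.004854 mol; V(HBr) at equivalence = 0.004854/0.2593 = 0.01872 L.
At equivalence the base is fully converted to C6H5NH3+; total volume = 0.04364 L, so [C6H5NH3+] = 0.004854/0.04364 = 0.1112 M.
Ka(C6H5NH3+) = Kw/Kb = 1.0e-14 / 4.3 x 10^-10 = 2.33e-5.
[H^+] = sqrt(Ka x [C6H5NH3+]) = sqrt(2.33e-5 x 0.1112) = 0.00161 M.
pH = -log(0.00161) = 2.79.

2.79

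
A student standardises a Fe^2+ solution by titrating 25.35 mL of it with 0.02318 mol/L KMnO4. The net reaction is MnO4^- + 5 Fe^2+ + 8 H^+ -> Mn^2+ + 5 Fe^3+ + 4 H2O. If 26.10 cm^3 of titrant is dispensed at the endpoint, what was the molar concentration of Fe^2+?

0.119 M

n(KMnO4) = 0.02318 x 0.02610 = 0.0006050 mol.
From the balanced equation, 1 mol KMnO4 reacts with 5 mol Fe^2+, so n(Fe^2+) = 0.0006050 x 5/1 = 0.003025 mol.
[Fe^2+] = 0.003025 / 0.02535 L = 0.119 M.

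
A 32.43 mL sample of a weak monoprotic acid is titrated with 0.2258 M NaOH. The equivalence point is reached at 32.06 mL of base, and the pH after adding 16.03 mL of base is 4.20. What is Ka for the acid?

16.03 mL is half of the equivalence volume, so this is the half-equivalence point where [HA] = [A^-].
At half-equivalence pH = pKa, so pKa = 4.20.
Ka = 10^(-4.20) = 6.3 x 10^-5.

6.3 x 10^-5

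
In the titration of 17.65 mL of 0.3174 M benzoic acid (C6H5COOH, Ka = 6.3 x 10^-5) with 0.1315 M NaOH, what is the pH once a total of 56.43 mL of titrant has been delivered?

n(acid) = 0.3174 x 0.01765 = 0.005602 mol; n(NaOH) added = 0.1315 x 0.05643 = 0.007421 mol.
Base is in excess by 0.007421 - 0.005602 = 0.001818 mol in a total volume of 0.07408 L.
[OH^-] = 0.001818/0.07408 = 0.02455 M, so pOH = 1.61 and pH = 14.00 - 1.61 = 12.39.

12.39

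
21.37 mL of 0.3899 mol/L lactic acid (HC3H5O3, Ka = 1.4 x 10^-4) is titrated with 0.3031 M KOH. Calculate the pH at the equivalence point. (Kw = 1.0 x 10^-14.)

n(HC3H5O3) = 0.3899 x 0.02137 = 0.008332 mol; V(KOH) at equivalence = 0.008332/0.3031 = 0.02749 L.
At equivalence all the acid is converted to C3H5O3-; total volume = 0.02137 + 0.02749 = 0.04886 L, so [C3H5O3-] = 0.008332/0.04886 = 0.1705 M.
Kb = Kw/Ka = 1.0e-14 / 1.4 x 10^-4 = 7.14e-11.
[OH^-] = sqrt(Kb x [C3H5O3-]) = sqrt(7.14e-11 x 0.1705) = 3.49e-6 M.
pOH = 5.46, so pH = 14.00 - 5.46 = 8.54.

8.54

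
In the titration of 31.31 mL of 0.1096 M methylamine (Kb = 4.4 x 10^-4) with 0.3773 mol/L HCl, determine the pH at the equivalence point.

5.86

n(CH3NH2) = 0.1096 x 0.03131 = 0.003432 mol; V(HCl) at equivalence = 0.003432/0.3773 = 0.009095 L.
At equivalence the base is fully converted to CH3NH3+; total volume = 0.04041 L, so [CH3NH3+] = 0.003432/0.04041 = 0.08493 M.
Ka(CH3NH3+) = Kw/Kb = 1.0e-14 / 4.4 x 10^-4 = 2.27e-11.
[H^+] = sqrt(Ka x [CH3NH3+]) = sqrt(2.27e-11 x 0.08493) = 1.39e-6 M.
pH = -log(1.39e-6) = 5.86.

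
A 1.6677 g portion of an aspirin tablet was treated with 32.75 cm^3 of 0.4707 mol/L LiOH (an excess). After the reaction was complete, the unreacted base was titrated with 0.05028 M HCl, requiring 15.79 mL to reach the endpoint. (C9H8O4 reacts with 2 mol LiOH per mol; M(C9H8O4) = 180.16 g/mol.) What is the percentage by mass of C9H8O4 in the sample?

79.0%

Total n(LiOH) added = 0.4707 x 0.03275 = 0.01542 mol.
n(HCl) used = 0.05028 x 0.01579 = 0.0007939 mol, which equals the excess n(LiOH).
So n(LiOH) consumed by the sample = 0.01542 - 0.0007939 = 0.01462 mol.
n(C9H8O4) = 0.01462 / 2 = 0.007311 mol.
mass C9H8O4 = 0.007311 x 180.16 = 1.317 g, so %C9H8O4 = 1.317/1.6677 x 100 = 79.0%.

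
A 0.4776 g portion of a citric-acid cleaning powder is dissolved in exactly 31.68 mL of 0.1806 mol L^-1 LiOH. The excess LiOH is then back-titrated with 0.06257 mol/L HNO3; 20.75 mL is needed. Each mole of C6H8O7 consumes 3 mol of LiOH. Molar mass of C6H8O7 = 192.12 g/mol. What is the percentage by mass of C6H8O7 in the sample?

Total n(LiOH) added = 0.1806 x 0.03168 = 0.005721 mol.
n(HNO3) used = 0.06257 x 0.02075 = 0.001298 mol, which equals the excess n(LiOH).
So n(LiOH) consumed by the sample = 0.005721 - 0.001298 = 0.004423 mol.
n(C6H8O7) = 0.004423 / 3 = 0.001474 mol.
mass C6H8O7 = 0.001474 x 192.12 = 0.2833 g, so %C6H8O7 = 0.2833/0.4776 x 100 = 59.3%.

59.3%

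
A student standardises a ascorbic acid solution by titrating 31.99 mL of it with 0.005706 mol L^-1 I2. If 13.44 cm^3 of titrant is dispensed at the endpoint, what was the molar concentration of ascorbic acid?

n(I2) = 0.005706 x 0.01344 = 7.669e-5 mol.
From the balanced equation, 1 mol I2 reacts with 1 mol ascorbic acid, so n(ascorbic acid) = 7.669e-5 x 1/1 = 7.669e-5 mol.
[ascorbic acid] = 7.669e-5 / 0.03199 L = 0.00240 M.

0.00240 M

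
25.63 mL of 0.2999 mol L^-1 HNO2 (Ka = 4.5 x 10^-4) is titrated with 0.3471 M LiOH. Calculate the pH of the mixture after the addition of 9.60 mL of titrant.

Initial n(HNO2) = 0.2999 x 0.02563 = 0.007686 mol.
n(LiOH) added = 0.3471 x 0.009600 = 0.003332 mol, converting that many moles of HNO2 to NO2-.
Remaining n(HNO2) = 0.004354 mol; n(NO2-) = 0.003332 mol.
By Henderson-Hasselbalch, pH = pKa + log([A^-]/[HA]) = 3.35 + log(0.003332/0.004354) = 3.35 + (-0.12) = 3.23.

3.23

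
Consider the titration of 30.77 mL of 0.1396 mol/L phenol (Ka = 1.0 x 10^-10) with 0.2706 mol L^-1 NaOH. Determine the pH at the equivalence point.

n(C6H5OH) = 0.1396 x 0.03077 = 0.004295 mol; V(NaOH) at equivalence = 0.004295/0.2706 = 0.01587 L.
At equivalence all the acid is converted to C6H5O-; total volume = 0.03077 + 0.01587 = 0.04664 L, so [C6H5O-] = 0.004295/0.04664 = 0.09209 M.
Kb = Kw/Ka = 1.0e-14 / 1.0 x 10^-10 = 0.000100.
[OH^-] = sqrt(Kb x [C6H5O-]) = sqrt(0.000100 x 0.09209) = 0.00303 M.
pOH = 2.52, so pH = 14.00 - 2.52 = 11.48.

11.48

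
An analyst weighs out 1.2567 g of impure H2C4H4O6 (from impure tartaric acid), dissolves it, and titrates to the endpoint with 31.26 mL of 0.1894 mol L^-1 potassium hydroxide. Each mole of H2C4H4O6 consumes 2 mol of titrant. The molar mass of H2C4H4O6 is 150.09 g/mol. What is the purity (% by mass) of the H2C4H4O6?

35.4%

n(KOH) = 0.1894 x 0.03126 = 0.005921 mol.
n(H2C4H4O6) = 0.005921 / 2 = 0.002960 mol.
mass of H2C4H4O6 = 0.002960 x 150.09 = 0.4443 g.
% purity = 0.4443 / 1.2567 x 100 = 35.4%.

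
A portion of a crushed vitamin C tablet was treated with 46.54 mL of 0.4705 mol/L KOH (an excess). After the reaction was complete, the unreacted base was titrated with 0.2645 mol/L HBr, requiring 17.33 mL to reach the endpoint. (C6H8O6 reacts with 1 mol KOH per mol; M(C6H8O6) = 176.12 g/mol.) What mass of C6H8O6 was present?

3.05 g

Total n(KOH) added = 0.4705 x 0.04654 = 0.02190 mol.
n(HBr) used = 0.2645 x 0.01733 = 0.004584 mol, which equals the excess n(KOH).
So n(KOH) consumed by the sample = 0.02190 - 0.004584 = 0.01731 mol.
n(C6H8O6) = 0.01731 / 1 = 0.01731 mol.
mass = 0.01731 mol x 176.12 g/mol = 3.05 g.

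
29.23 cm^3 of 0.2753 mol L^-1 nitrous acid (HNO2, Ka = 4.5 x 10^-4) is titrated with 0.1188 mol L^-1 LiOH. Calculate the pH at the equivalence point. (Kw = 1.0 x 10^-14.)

n(HNO2) = 0.2753 x 0.02923 = 0.008047 mol; V(LiOH) at equivalence = 0.008047/0.1188 = 0.06774 L.
At equivalence all the acid is converted to NO2-; total volume = 0.02923 + 0.06774 = 0.09697 L, so [NO2-] = 0.008047/0.09697 = 0.08299 M.
Kb = Kw/Ka = 1.0e-14 / 4.5 x 10^-4 = 2.22e-11.
[OH^-] = sqrt(Kb x [NO2-]) = sqrt(2.22e-11 x 0.08299) = 1.36e-6 M.
pOH = 5.87, so pH = 14.00 - 5.87 = 8.13.

8.13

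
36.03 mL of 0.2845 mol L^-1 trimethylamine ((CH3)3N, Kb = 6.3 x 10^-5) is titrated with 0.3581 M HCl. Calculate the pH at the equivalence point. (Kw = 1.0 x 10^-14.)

n((CH3)3N) = 0.2845 x 0.03603 = 0.01025 mol; V(HCl) at equivalence = 0.01025/0.3581 = 0.02862 L.
At equivalence the base is fully converted to (CH3)3NH+; total volume = 0.06465 L, so [(CH3)3NH+] = 0.01025/0.06465 = 0.1585 M.
Ka((CH3)3NH+) = Kw/Kb = 1.0e-14 / 6.3 x 10^-5 = 1.59e-10.
[H^+] = sqrt(Ka x [(CH3)3NH+]) = sqrt(1.59e-10 x 0.1585) = 5.02e-6 M.
pH = -log(5.02e-6) = 5.30.

5.30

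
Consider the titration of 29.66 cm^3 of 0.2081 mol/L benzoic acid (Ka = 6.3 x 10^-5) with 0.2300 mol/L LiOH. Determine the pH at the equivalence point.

n(C6H5COOH) = 0.2081 x 0.02966 = 0.006172 mol; V(LiOH) at equivalence = 0.006172/0.2300 = 0.02684 L.
At equivalence all the acid is converted to C6H5COO-; total volume = 0.02966 + 0.02684 = 0.05650 L, so [C6H5COO-] = 0.006172/0.05650 = 0.1093 M.
Kb = Kw/Ka = 1.0e-14 / 6.3 x 10^-5 = 1.59e-10.
[OH^-] = sqrt(Kb x [C6H5COO-]) = sqrt(1.59e-10 x 0.1093) = 4.16e-6 M.
pOH = 5.38, so pH = 14.00 - 5.38 = 8.62.

8.62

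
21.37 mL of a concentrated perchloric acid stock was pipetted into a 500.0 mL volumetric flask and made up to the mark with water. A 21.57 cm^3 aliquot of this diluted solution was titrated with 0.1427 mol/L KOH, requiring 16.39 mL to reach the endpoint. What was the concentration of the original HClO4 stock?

2.54 M

n(KOH) = 0.1427 x 0.01639 = 0.002339 mol.
n(HClO4) in the aliquot = 0.002339 mol.
[diluted HClO4] = 0.002339 / 0.02157 = 0.1084 M.
Dilution factor = 500.0/21.37 = 23.40, so [stock] = 0.1084 x 23.40 = 2.54 M.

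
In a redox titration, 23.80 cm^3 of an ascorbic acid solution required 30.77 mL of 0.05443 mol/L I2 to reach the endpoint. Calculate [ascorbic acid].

n(I2) = 0.05443 x 0.03077 = 0.001675 mol.
From the balanced equation, 1 mol I2 reacts with 1 mol ascorbic acid, so n(ascorbic acid) = 0.001675 x 1/1 = 0.001675 mol.
[ascorbic acid] = 0.001675 / 0.02380 L = 0.0704 M.

0.0704 M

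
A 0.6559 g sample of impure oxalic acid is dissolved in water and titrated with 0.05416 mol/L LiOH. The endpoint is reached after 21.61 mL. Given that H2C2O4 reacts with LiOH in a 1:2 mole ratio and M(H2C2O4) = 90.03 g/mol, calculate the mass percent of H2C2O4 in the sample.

8.03%

n(LiOH) = 0.05416 x 0.02161 = 0.001170 mol.
n(H2C2O4) = 0.001170 / 2 = 0.0005852 mol.
mass of H2C2O4 = 0.0005852 x 90.03 = 0.05269 g.
% purity = 0.05269 / 0.6559 x 100 = 8.03%.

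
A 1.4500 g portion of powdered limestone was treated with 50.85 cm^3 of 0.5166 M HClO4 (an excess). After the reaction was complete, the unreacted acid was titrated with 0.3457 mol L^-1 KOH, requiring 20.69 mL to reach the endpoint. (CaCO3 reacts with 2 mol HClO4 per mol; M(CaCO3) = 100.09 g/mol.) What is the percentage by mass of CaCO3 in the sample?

Total n(HClO4) added = 0.5166 x 0.05085 = 0.02627 mol.
n(KOH) used = 0.3457 x 0.02069 = 0.007153 mol, which equals the excess n(HClO4).
So n(HClO4) consumed by the sample = 0.02627 - 0.007153 = 0.01912 mol.
n(CaCO3) = 0.01912 / 2 = 0.009558 mol.
mass CaCO3 = 0.009558 x 100.09 = 0.9567 g, so %CaCO3 = 0.9567/1.4500 x 100 = 66.0%.

66.0%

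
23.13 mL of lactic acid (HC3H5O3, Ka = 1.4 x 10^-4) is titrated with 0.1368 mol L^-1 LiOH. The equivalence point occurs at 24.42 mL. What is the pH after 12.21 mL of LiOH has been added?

3.85

12.21 mL is exactly half the equivalence volume (24.42/2), i.e. the half-equivalence point.
There, n(HA) = n(A^-), so pH = pKa = -log(1.4 x 10^-4) = 3.85.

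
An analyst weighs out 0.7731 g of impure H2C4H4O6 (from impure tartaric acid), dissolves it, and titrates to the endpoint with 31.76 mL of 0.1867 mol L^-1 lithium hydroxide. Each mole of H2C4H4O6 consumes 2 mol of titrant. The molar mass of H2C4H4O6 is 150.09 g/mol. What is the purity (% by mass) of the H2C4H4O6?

n(LiOH) = 0.1867 x 0.03176 = 0.005930 mol.
n(H2C4H4O6) = 0.005930 / 2 = 0.002965 mol.
mass of H2C4H4O6 = 0.002965 x 150.09 = 0.4450 g.
% purity = 0.4450 / 0.7731 x 100 = 57.6%.

57.6%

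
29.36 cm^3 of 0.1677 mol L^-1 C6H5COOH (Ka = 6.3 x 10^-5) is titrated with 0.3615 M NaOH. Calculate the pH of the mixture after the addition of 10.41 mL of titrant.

Initial n(C6H5COOH) = 0.1677 x 0.02936 = 0.004924 mol.
n(NaOH) added = 0.3615 x 0.01041 = 0.003763 mol, converting that many moles of C6H5COOH to C6H5COO-.
Remaining n(C6H5COOH) = 0.001160 mol; n(C6H5COO-) = 0.003763 mol.
By Henderson-Hasselbalch, pH = pKa + log([A^-]/[HA]) = 4.20 + log(0.003763/0.001160) = 4.20 + (+0.51) = 4.71.

4.71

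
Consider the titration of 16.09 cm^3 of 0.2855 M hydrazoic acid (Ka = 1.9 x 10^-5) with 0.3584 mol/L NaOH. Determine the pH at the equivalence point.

n(HN3) = 0.2855 x 0.01609 = 0.004594 mol; V(NaOH) at equivalence = 0.004594/0.3584 = 0.01282 L.
At equivalence all the acid is converted to N3-; total volume = 0.01609 + 0.01282 = 0.02891 L, so [N3-] = 0.004594/0.02891 = 0.1589 M.
Kb = Kw/Ka = 1.0e-14 / 1.9 x 10^-5 = 5.26e-10.
[OH^-] = sqrt(Kb x [N3-]) = sqrt(5.26e-10 x 0.1589) = 9.15e-6 M.
pOH = 5.04, so pH = 14.00 - 5.04 = 8.96.

8.96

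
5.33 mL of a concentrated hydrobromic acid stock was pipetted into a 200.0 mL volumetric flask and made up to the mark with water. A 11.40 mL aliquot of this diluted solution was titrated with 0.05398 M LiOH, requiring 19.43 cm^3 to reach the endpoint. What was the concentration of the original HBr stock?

3.45 M

n(LiOH) = 0.05398 x 0.01943 = 0.001049 mol.
n(HBr) in the aliquot = 0.001049 mol.
[diluted HBr] = 0.001049 / 0.01140 = 0.09200 M.
Dilution factor = 200.0/5.330 = 37.52, so [stock] = 0.09200 x 37.52 = 3.45 M.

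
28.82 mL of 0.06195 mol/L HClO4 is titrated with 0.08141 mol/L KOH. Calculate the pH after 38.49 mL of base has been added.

n(acid) = 0.06195 x 0.02882 = 0.001785 mol; n(KOH) added = 0.08141 x 0.03849 = 0.003133 mol.
Base is in excess by 0.003133 - 0.001785 = 0.001348 mol in a total volume of 0.06731 L.
[OH^-] = 0.001348/0.06731 = 0.02003 M, so pOH = 1.70 and pH = 14.00 - 1.70 = 12.30.

12.30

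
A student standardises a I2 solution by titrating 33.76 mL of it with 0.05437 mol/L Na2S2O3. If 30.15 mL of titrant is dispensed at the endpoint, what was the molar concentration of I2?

n(Na2S2O3) = 0.05437 x 0.03015 = 0.001639 mol.
From the balanced equation, 2 mol Na2S2O3 reacts with 1 mol I2, so n(I2) = 0.001639 x 1/2 = 0.0008196 mol.
[I2] = 0.0008196 / 0.03376 L = 0.0243 M.

0.0243 M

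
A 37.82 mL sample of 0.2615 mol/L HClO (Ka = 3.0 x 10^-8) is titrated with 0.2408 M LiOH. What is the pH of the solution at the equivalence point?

n(HClO) = 0.2615 x 0.03782 = 0.009890 mol; V(LiOH) at equivalence = 0.009890/0.2408 = 0.04107 L.
At equivalence all the acid is converted to ClO-; total volume = 0.03782 + 0.04107 = 0.07889 L, so [ClO-] = 0.009890/0.07889 = 0.1254 M.
Kb = Kw/Ka = 1.0e-14 / 3.0 x 10^-8 = 3.33e-7.
[OH^-] = sqrt(Kb x [ClO-]) = sqrt(3.33e-7 x 0.1254) = 0.000204 M.
pOH = 3.69, so pH = 14.00 - 3.69 = 10.31.

10.31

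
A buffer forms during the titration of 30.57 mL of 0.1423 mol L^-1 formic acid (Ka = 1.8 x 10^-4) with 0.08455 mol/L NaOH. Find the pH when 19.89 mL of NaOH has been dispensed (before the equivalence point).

Initial n(HCOOH) = 0.1423 x 0.03057 = 0.004350 mol.
n(NaOH) added = 0.08455 x 0.01989 = 0.001682 mol, converting that many moles of HCOOH to HCOO-.
Remaining n(HCOOH) = 0.002668 mol; n(HCOO-) = 0.001682 mol.
By Henderson-Hasselbalch, pH = pKa + log([A^-]/[HA]) = 3.74 + log(0.001682/0.002668) = 3.74 + (-0.20) = 3.54.

3.54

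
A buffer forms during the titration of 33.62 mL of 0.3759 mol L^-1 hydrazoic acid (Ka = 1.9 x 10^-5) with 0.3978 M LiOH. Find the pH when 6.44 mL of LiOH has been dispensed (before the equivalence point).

Initial n(HN3) = 0.3759 x 0.03362 = 0.01264 mol.
n(LiOH) added = 0.3978 x 0.006440 = 0.002562 mol, converting that many moles of HN3 to N3-.
Remaining n(HN3) = 0.01008 mol; n(N3-) = 0.002562 mol.
By Henderson-Hasselbalch, pH = pKa + log([A^-]/[HA]) = 4.72 + log(0.002562/0.01008) = 4.72 + (-0.59) = 4.13.

4.13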